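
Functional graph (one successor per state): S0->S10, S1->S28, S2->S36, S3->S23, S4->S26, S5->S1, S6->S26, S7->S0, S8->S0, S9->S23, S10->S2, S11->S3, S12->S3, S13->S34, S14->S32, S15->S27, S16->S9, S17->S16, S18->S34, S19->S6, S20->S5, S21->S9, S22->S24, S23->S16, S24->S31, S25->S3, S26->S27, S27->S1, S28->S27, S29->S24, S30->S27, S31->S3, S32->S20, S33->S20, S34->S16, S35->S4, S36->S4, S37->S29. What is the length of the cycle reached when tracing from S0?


Trace from S0 until a state repeats:
  S0 -> S10 -> S2 -> S36 -> S4 -> S26 -> S27 -> S1 -> S28 -> S27
S27 first seen at step 6, revisited at step 9.
Cycle length = 9 - 6 = 3

3


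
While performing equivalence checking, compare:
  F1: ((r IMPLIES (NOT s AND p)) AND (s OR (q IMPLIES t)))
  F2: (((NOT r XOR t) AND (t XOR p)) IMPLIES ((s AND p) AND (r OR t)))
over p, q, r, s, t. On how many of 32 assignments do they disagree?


F1 = ((r IMPLIES (NOT s AND p)) AND (s OR (q IMPLIES t)))
F2 = (((NOT r XOR t) AND (t XOR p)) IMPLIES ((s AND p) AND (r OR t)))
Evaluate both on each of 32 rows (bits = p,q,r,s,t):
  row 0 [00000]: F1=1 F2=1 -> 0
  row 1 [00001]: F1=1 F2=1 -> 0
  row 2 [00010]: F1=1 F2=1 -> 0
  row 3 [00011]: F1=1 F2=1 -> 0
  row 4 [00100]: F1=0 F2=1 (differ) -> 1
  row 5 [00101]: F1=0 F2=0 -> 0
  row 6 [00110]: F1=0 F2=1 (differ) -> 1
  row 7 [00111]: F1=0 F2=0 -> 0
  row 8 [01000]: F1=0 F2=1 (differ) -> 1
  row 9 [01001]: F1=1 F2=1 -> 0
  row 10 [01010]: F1=1 F2=1 -> 0
  row 11 [01011]: F1=1 F2=1 -> 0
  row 12 [01100]: F1=0 F2=1 (differ) -> 1
  row 13 [01101]: F1=0 F2=0 -> 0
  row 14 [01110]: F1=0 F2=1 (differ) -> 1
  row 15 [01111]: F1=0 F2=0 -> 0
  row 16 [10000]: F1=1 F2=0 (differ) -> 1
  row 17 [10001]: F1=1 F2=1 -> 0
  row 18 [10010]: F1=1 F2=0 (differ) -> 1
  row 19 [10011]: F1=1 F2=1 -> 0
  row 20 [10100]: F1=1 F2=1 -> 0
  row 21 [10101]: F1=1 F2=1 -> 0
  row 22 [10110]: F1=0 F2=1 (differ) -> 1
  row 23 [10111]: F1=0 F2=1 (differ) -> 1
  row 24 [11000]: F1=0 F2=0 -> 0
  row 25 [11001]: F1=1 F2=1 -> 0
  row 26 [11010]: F1=1 F2=0 (differ) -> 1
  row 27 [11011]: F1=1 F2=1 -> 0
  row 28 [11100]: F1=0 F2=1 (differ) -> 1
  row 29 [11101]: F1=1 F2=1 -> 0
  row 30 [11110]: F1=0 F2=1 (differ) -> 1
  row 31 [11111]: F1=0 F2=1 (differ) -> 1
Full result column, 8 rows per line (p,q fixed per line; r,s,t runs 000..111 left to right):
  rows 0-7 [p,q=00]: 00001010  (ones: 2)
  rows 8-15 [p,q=01]: 10001010  (ones: 3)
  rows 16-23 [p,q=10]: 10100011  (ones: 4)
  rows 24-31 [p,q=11]: 00101011  (ones: 4)
Disagreements = 2+3+4+4 = 13

13


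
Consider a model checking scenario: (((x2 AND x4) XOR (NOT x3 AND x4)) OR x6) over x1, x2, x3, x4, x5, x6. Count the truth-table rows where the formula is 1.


Formula: (((x2 AND x4) XOR (NOT x3 AND x4)) OR x6) over 6 vars (64 rows)
Evaluate each row (x1, x2, x3, x4, x5, x6 as bits, MSB first):
  row 0 [000000]: (((0 AND 0) XOR (NOT 0 AND 0)) OR 0) -> 0
  row 1 [000001]: (((0 AND 0) XOR (NOT 0 AND 0)) OR 1) -> 1
  row 2 [000010]: (((0 AND 0) XOR (NOT 0 AND 0)) OR 0) -> 0
  row 3 [000011]: (((0 AND 0) XOR (NOT 0 AND 0)) OR 1) -> 1
  row 4 [000100]: (((0 AND 1) XOR (NOT 0 AND 1)) OR 0) -> 1
  (every remaining row is evaluated the same way; all 64 results are listed next)
Full result column, 8 rows per line (x1,x2,x3 fixed per line; x4,x5,x6 runs 000..111 left to right):
  rows 0-7 [x1,x2,x3=000]: 01011111  (ones: 6)
  rows 8-15 [x1,x2,x3=001]: 01010101  (ones: 4)
  rows 16-23 [x1,x2,x3=010]: 01010101  (ones: 4)
  rows 24-31 [x1,x2,x3=011]: 01011111  (ones: 6)
  rows 32-39 [x1,x2,x3=100]: 01011111  (ones: 6)
  rows 40-47 [x1,x2,x3=101]: 01010101  (ones: 4)
  rows 48-55 [x1,x2,x3=110]: 01010101  (ones: 4)
  rows 56-63 [x1,x2,x3=111]: 01011111  (ones: 6)
Count of 1-rows = 6+4+4+6+6+4+4+6 = 40

40


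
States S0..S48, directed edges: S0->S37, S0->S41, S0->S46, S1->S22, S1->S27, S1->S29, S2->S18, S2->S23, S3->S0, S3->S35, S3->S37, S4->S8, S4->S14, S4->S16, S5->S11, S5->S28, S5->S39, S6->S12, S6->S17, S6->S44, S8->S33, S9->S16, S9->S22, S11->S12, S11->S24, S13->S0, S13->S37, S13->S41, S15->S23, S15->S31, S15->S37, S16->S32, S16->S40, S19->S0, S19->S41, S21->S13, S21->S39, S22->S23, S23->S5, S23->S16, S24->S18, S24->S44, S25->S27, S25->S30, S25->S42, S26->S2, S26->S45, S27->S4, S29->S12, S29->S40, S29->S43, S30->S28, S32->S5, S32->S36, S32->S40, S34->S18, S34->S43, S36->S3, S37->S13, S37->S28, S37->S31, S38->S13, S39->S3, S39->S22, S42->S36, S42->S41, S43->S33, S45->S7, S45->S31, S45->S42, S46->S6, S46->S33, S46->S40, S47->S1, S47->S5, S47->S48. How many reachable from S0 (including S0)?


BFS from S0:
  layer 0: {S0}
  layer 1: {S37, S41, S46}
  layer 2: {S6, S13, S28, S31, S33, S40}
  layer 3: {S12, S17, S44}
Reachable set: {S0, S6, S12, S13, S17, S28, S31, S33, S37, S40, S41, S44, S46}
Count = 13

13


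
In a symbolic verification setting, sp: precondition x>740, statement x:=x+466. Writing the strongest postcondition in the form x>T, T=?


Formula: sp(P, x:=E) = exists old_x. (x = E[old_x/x]) AND P[old_x/x] (old_x is the value of x before the assignment; eliminate old_x by solving x = E[old_x/x] for old_x)
Step 1: Precondition P: x>740, i.e. old_x > 740
Step 2: Assignment gives x = old_x + 466, so old_x = x - 466
Step 3: Substitute into P: x - 466 > 740
Step 4: Simplify: x > 740+466 = 1206

1206


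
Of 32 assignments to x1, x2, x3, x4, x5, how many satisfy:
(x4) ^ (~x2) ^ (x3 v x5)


CNF with 3 clauses over 5 vars (32 assignments).
An assignment satisfies CNF iff every clause has >=1 true literal.
Check each row (bits = x1,x2,x3,x4,x5; clause T/F shown):
  row 0 [00000]: clauses=FTF -> 0
  row 1 [00001]: clauses=FTT -> 0
  row 2 [00010]: clauses=TTF -> 0
  row 3 [00011]: clauses=TTT -> 1
  row 4 [00100]: clauses=FTT -> 0
  row 5 [00101]: clauses=FTT -> 0
  row 6 [00110]: clauses=TTT -> 1
  row 7 [00111]: clauses=TTT -> 1
  row 8 [01000]: clauses=FFF -> 0
  row 9 [01001]: clauses=FFT -> 0
  row 10 [01010]: clauses=TFF -> 0
  row 11 [01011]: clauses=TFT -> 0
  row 12 [01100]: clauses=FFT -> 0
  row 13 [01101]: clauses=FFT -> 0
  row 14 [01110]: clauses=TFT -> 0
  row 15 [01111]: clauses=TFT -> 0
  row 16 [10000]: clauses=FTF -> 0
  row 17 [10001]: clauses=FTT -> 0
  row 18 [10010]: clauses=TTF -> 0
  row 19 [10011]: clauses=TTT -> 1
  row 20 [10100]: clauses=FTT -> 0
  row 21 [10101]: clauses=FTT -> 0
  row 22 [10110]: clauses=TTT -> 1
  row 23 [10111]: clauses=TTT -> 1
  row 24 [11000]: clauses=FFF -> 0
  row 25 [11001]: clauses=FFT -> 0
  row 26 [11010]: clauses=TFF -> 0
  row 27 [11011]: clauses=TFT -> 0
  row 28 [11100]: clauses=FFT -> 0
  row 29 [11101]: clauses=FFT -> 0
  row 30 [11110]: clauses=TFT -> 0
  row 31 [11111]: clauses=TFT -> 0
Full result column, 8 rows per line (x1,x2 fixed per line; x3,x4,x5 runs 000..111 left to right):
  rows 0-7 [x1,x2=00]: 00010011  (ones: 3)
  rows 8-15 [x1,x2=01]: 00000000  (ones: 0)
  rows 16-23 [x1,x2=10]: 00010011  (ones: 3)
  rows 24-31 [x1,x2=11]: 00000000  (ones: 0)
Satisfying assignments = 3+0+3+0 = 6

6


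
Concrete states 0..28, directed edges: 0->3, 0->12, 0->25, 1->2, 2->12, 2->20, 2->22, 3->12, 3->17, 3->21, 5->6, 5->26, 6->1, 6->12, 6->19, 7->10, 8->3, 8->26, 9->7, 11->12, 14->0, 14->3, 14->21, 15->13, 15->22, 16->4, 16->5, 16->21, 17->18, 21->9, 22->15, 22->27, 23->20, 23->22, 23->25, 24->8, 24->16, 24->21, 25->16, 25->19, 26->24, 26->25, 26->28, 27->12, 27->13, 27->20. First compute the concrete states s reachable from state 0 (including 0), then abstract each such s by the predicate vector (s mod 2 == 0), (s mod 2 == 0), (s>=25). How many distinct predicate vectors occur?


BFS from 0:
Concrete reachable: {0, 1, 2, 3, 4, 5, 6, 7, 8, 9, 10, 12, 13, 15, 16, 17, 18, 19, 20, 21, 22, 24, 25, 26, 27, 28}
Abstract via predicates (s mod 2 == 0), (s mod 2 == 0), (s>=25):
  (0,0,0) <- {1, 3, 5, 7, 9, 13, 15, 17, 19, 21}
  (0,0,1) <- {25, 27}
  (1,1,0) <- {0, 2, 4, 6, 8, 10, 12, 16, 18, 20, 22, 24}
  (1,1,1) <- {26, 28}
Distinct abstract states = 4

4


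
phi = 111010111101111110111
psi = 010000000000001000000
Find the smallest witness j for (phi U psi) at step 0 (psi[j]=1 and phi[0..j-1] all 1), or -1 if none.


(phi U psi) at 0: need smallest j with psi[j]=1 and phi[i]=1 for all i in [0,j).
Scan from step 0:
  step 0: phi=1, psi=0 -> continue
  step 1: psi=1 and phi held for [0,1) -> witness found
Witness step = 1

1


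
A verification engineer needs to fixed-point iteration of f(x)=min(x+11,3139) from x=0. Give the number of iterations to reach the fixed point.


Step 1: x=0, cap=3139, increment=11
Step 2: x grows by 11 each step until capped at 3139; fixed point is x=3139
Step 3: iterations = ceil(3139/11) = 286

286


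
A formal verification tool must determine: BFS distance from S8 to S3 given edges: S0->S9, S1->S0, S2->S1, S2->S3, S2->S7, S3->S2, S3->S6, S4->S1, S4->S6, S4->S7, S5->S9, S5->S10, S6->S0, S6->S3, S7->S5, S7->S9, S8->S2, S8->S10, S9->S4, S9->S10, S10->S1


BFS layer-by-layer from S8:
  dist 0: {S8}
  dist 1: {S2, S10}
  dist 2: {S1, S3, S7}
  -> S3 reached at distance 2
Shortest path length = 2

2


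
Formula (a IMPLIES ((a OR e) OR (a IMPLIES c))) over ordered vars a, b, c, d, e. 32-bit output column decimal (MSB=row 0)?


Formula: (a IMPLIES ((a OR e) OR (a IMPLIES c))) over a, b, c, d, e (32 rows)
Evaluate each row (bits = a,b,c,d,e, MSB first):
  row 0 [00000]: (0 IMPLIES ((0 OR 0) OR (0 IMPLIES 0))) -> 1
  row 1 [00001]: (0 IMPLIES ((0 OR 1) OR (0 IMPLIES 0))) -> 1
  row 2 [00010]: (0 IMPLIES ((0 OR 0) OR (0 IMPLIES 0))) -> 1
  row 3 [00011]: (0 IMPLIES ((0 OR 1) OR (0 IMPLIES 0))) -> 1
  row 4 [00100]: (0 IMPLIES ((0 OR 0) OR (0 IMPLIES 1))) -> 1
  row 5 [00101]: (0 IMPLIES ((0 OR 1) OR (0 IMPLIES 1))) -> 1
  row 6 [00110]: (0 IMPLIES ((0 OR 0) OR (0 IMPLIES 1))) -> 1
  row 7 [00111]: (0 IMPLIES ((0 OR 1) OR (0 IMPLIES 1))) -> 1
  row 8 [01000]: (0 IMPLIES ((0 OR 0) OR (0 IMPLIES 0))) -> 1
  row 9 [01001]: (0 IMPLIES ((0 OR 1) OR (0 IMPLIES 0))) -> 1
  row 10 [01010]: (0 IMPLIES ((0 OR 0) OR (0 IMPLIES 0))) -> 1
  row 11 [01011]: (0 IMPLIES ((0 OR 1) OR (0 IMPLIES 0))) -> 1
  row 12 [01100]: (0 IMPLIES ((0 OR 0) OR (0 IMPLIES 1))) -> 1
  row 13 [01101]: (0 IMPLIES ((0 OR 1) OR (0 IMPLIES 1))) -> 1
  row 14 [01110]: (0 IMPLIES ((0 OR 0) OR (0 IMPLIES 1))) -> 1
  row 15 [01111]: (0 IMPLIES ((0 OR 1) OR (0 IMPLIES 1))) -> 1
  row 16 [10000]: (1 IMPLIES ((1 OR 0) OR (1 IMPLIES 0))) -> 1
  row 17 [10001]: (1 IMPLIES ((1 OR 1) OR (1 IMPLIES 0))) -> 1
  row 18 [10010]: (1 IMPLIES ((1 OR 0) OR (1 IMPLIES 0))) -> 1
  row 19 [10011]: (1 IMPLIES ((1 OR 1) OR (1 IMPLIES 0))) -> 1
  row 20 [10100]: (1 IMPLIES ((1 OR 0) OR (1 IMPLIES 1))) -> 1
  row 21 [10101]: (1 IMPLIES ((1 OR 1) OR (1 IMPLIES 1))) -> 1
  row 22 [10110]: (1 IMPLIES ((1 OR 0) OR (1 IMPLIES 1))) -> 1
  row 23 [10111]: (1 IMPLIES ((1 OR 1) OR (1 IMPLIES 1))) -> 1
  row 24 [11000]: (1 IMPLIES ((1 OR 0) OR (1 IMPLIES 0))) -> 1
  row 25 [11001]: (1 IMPLIES ((1 OR 1) OR (1 IMPLIES 0))) -> 1
  row 26 [11010]: (1 IMPLIES ((1 OR 0) OR (1 IMPLIES 0))) -> 1
  row 27 [11011]: (1 IMPLIES ((1 OR 1) OR (1 IMPLIES 0))) -> 1
  row 28 [11100]: (1 IMPLIES ((1 OR 0) OR (1 IMPLIES 1))) -> 1
  row 29 [11101]: (1 IMPLIES ((1 OR 1) OR (1 IMPLIES 1))) -> 1
  row 30 [11110]: (1 IMPLIES ((1 OR 0) OR (1 IMPLIES 1))) -> 1
  row 31 [11111]: (1 IMPLIES ((1 OR 1) OR (1 IMPLIES 1))) -> 1
Full result column, 4 rows per line (a,b,c fixed per line; d,e runs 00..11 left to right):
  rows 0-3 [a,b,c=000]: 1111  = hex F
  rows 4-7 [a,b,c=001]: 1111  = hex F
  rows 8-11 [a,b,c=010]: 1111  = hex F
  rows 12-15 [a,b,c=011]: 1111  = hex F
  rows 16-19 [a,b,c=100]: 1111  = hex F
  rows 20-23 [a,b,c=101]: 1111  = hex F
  rows 24-27 [a,b,c=110]: 1111  = hex F
  rows 28-31 [a,b,c=111]: 1111  = hex F
Output column (row 0 .. row 31) = 11111111111111111111111111111111
Output column grouped in 4s = 1111 1111 1111 1111 1111 1111 1111 1111 = 0xFFFFFFFF
Convert to decimal digit by digit (value = value*16 + digit):
  F -> 15
  15*16 + 15 (F) = 255
  255*16 + 15 (F) = 4095
  4095*16 + 15 (F) = 65535
  65535*16 + 15 (F) = 1048575
  1048575*16 + 15 (F) = 16777215
  16777215*16 + 15 (F) = 268435455
  268435455*16 + 15 (F) = 4294967295
Decimal = 4294967295

4294967295


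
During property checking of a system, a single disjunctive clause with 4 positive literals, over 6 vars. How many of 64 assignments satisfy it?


Step 1: Total=2^6=64
Step 2: Unsat when all 4 false: 2^2=4
Step 3: Sat=64-4=60

60


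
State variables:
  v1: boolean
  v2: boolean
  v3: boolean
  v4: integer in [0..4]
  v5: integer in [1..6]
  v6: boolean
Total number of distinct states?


State space = product of domain sizes of all variables.
Domain sizes:
  v1 (boolean): 2
  v2 (boolean): 2
  v3 (boolean): 2
  v4 (integer in [0..4]): 5
  v5 (integer in [1..6]): 6
  v6 (boolean): 2
Product = 2 * 2 * 2 * 5 * 6 * 2 = 480

480


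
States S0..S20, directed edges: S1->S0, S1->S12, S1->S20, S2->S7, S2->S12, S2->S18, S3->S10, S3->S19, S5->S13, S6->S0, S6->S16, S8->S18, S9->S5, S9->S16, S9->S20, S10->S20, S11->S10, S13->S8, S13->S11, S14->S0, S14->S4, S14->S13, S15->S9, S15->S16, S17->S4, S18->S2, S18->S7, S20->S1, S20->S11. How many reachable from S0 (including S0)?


BFS from S0:
  layer 0: {S0}
Reachable set: {S0}
Count = 1

1


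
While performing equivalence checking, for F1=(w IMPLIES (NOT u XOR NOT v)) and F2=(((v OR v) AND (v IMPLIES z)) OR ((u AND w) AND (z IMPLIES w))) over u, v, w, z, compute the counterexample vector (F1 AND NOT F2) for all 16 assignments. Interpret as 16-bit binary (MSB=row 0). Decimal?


F1 = (w IMPLIES (NOT u XOR NOT v))
F2 = (((v OR v) AND (v IMPLIES z)) OR ((u AND w) AND (z IMPLIES w)))
Counterexample to F1=>F2 is where F1=1 and F2=0.
Evaluate each row (bits = u,v,w,z, MSB first):
  row 0 [0000]: F1=1 F2=0 -> F1&~F2 -> 1
  row 1 [0001]: F1=1 F2=0 -> F1&~F2 -> 1
  row 2 [0010]: F1=0 F2=0 -> F1&~F2 -> 0
  row 3 [0011]: F1=0 F2=0 -> F1&~F2 -> 0
  row 4 [0100]: F1=1 F2=0 -> F1&~F2 -> 1
  row 5 [0101]: F1=1 F2=1 -> F1&~F2 -> 0
  row 6 [0110]: F1=1 F2=0 -> F1&~F2 -> 1
  row 7 [0111]: F1=1 F2=1 -> F1&~F2 -> 0
  row 8 [1000]: F1=1 F2=0 -> F1&~F2 -> 1
  row 9 [1001]: F1=1 F2=0 -> F1&~F2 -> 1
  row 10 [1010]: F1=1 F2=1 -> F1&~F2 -> 0
  row 11 [1011]: F1=1 F2=1 -> F1&~F2 -> 0
  row 12 [1100]: F1=1 F2=0 -> F1&~F2 -> 1
  row 13 [1101]: F1=1 F2=1 -> F1&~F2 -> 0
  row 14 [1110]: F1=0 F2=1 -> F1&~F2 -> 0
  row 15 [1111]: F1=0 F2=1 -> F1&~F2 -> 0
Full result column, 4 rows per line (u,v fixed per line; w,z runs 00..11 left to right):
  rows 0-3 [u,v=00]: 1100  = hex C
  rows 4-7 [u,v=01]: 1010  = hex A
  rows 8-11 [u,v=10]: 1100  = hex C
  rows 12-15 [u,v=11]: 1000  = hex 8
Counterexample vector (row 0 .. row 15) = 1100101011001000
Output column grouped in 4s = 1100 1010 1100 1000 = 0xCAC8
Convert to decimal digit by digit (value = value*16 + digit):
  C -> 12
  12*16 + 10 (A) = 202
  202*16 + 12 (C) = 3244
  3244*16 + 8 = 51912
Decimal = 51912

51912


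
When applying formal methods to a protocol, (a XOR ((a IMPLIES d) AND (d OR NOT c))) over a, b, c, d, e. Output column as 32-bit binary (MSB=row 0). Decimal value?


Formula: (a XOR ((a IMPLIES d) AND (d OR NOT c))) over a, b, c, d, e (32 rows)
Evaluate each row (bits = a,b,c,d,e, MSB first):
  row 0 [00000]: (0 XOR ((0 IMPLIES 0) AND (0 OR NOT 0))) -> 1
  row 1 [00001]: (0 XOR ((0 IMPLIES 0) AND (0 OR NOT 0))) -> 1
  row 2 [00010]: (0 XOR ((0 IMPLIES 1) AND (1 OR NOT 0))) -> 1
  row 3 [00011]: (0 XOR ((0 IMPLIES 1) AND (1 OR NOT 0))) -> 1
  row 4 [00100]: (0 XOR ((0 IMPLIES 0) AND (0 OR NOT 1))) -> 0
  row 5 [00101]: (0 XOR ((0 IMPLIES 0) AND (0 OR NOT 1))) -> 0
  row 6 [00110]: (0 XOR ((0 IMPLIES 1) AND (1 OR NOT 1))) -> 1
  row 7 [00111]: (0 XOR ((0 IMPLIES 1) AND (1 OR NOT 1))) -> 1
  row 8 [01000]: (0 XOR ((0 IMPLIES 0) AND (0 OR NOT 0))) -> 1
  row 9 [01001]: (0 XOR ((0 IMPLIES 0) AND (0 OR NOT 0))) -> 1
  row 10 [01010]: (0 XOR ((0 IMPLIES 1) AND (1 OR NOT 0))) -> 1
  row 11 [01011]: (0 XOR ((0 IMPLIES 1) AND (1 OR NOT 0))) -> 1
  row 12 [01100]: (0 XOR ((0 IMPLIES 0) AND (0 OR NOT 1))) -> 0
  row 13 [01101]: (0 XOR ((0 IMPLIES 0) AND (0 OR NOT 1))) -> 0
  row 14 [01110]: (0 XOR ((0 IMPLIES 1) AND (1 OR NOT 1))) -> 1
  row 15 [01111]: (0 XOR ((0 IMPLIES 1) AND (1 OR NOT 1))) -> 1
  row 16 [10000]: (1 XOR ((1 IMPLIES 0) AND (0 OR NOT 0))) -> 1
  row 17 [10001]: (1 XOR ((1 IMPLIES 0) AND (0 OR NOT 0))) -> 1
  row 18 [10010]: (1 XOR ((1 IMPLIES 1) AND (1 OR NOT 0))) -> 0
  row 19 [10011]: (1 XOR ((1 IMPLIES 1) AND (1 OR NOT 0))) -> 0
  row 20 [10100]: (1 XOR ((1 IMPLIES 0) AND (0 OR NOT 1))) -> 1
  row 21 [10101]: (1 XOR ((1 IMPLIES 0) AND (0 OR NOT 1))) -> 1
  row 22 [10110]: (1 XOR ((1 IMPLIES 1) AND (1 OR NOT 1))) -> 0
  row 23 [10111]: (1 XOR ((1 IMPLIES 1) AND (1 OR NOT 1))) -> 0
  row 24 [11000]: (1 XOR ((1 IMPLIES 0) AND (0 OR NOT 0))) -> 1
  row 25 [11001]: (1 XOR ((1 IMPLIES 0) AND (0 OR NOT 0))) -> 1
  row 26 [11010]: (1 XOR ((1 IMPLIES 1) AND (1 OR NOT 0))) -> 0
  row 27 [11011]: (1 XOR ((1 IMPLIES 1) AND (1 OR NOT 0))) -> 0
  row 28 [11100]: (1 XOR ((1 IMPLIES 0) AND (0 OR NOT 1))) -> 1
  row 29 [11101]: (1 XOR ((1 IMPLIES 0) AND (0 OR NOT 1))) -> 1
  row 30 [11110]: (1 XOR ((1 IMPLIES 1) AND (1 OR NOT 1))) -> 0
  row 31 [11111]: (1 XOR ((1 IMPLIES 1) AND (1 OR NOT 1))) -> 0
Full result column, 4 rows per line (a,b,c fixed per line; d,e runs 00..11 left to right):
  rows 0-3 [a,b,c=000]: 1111  = hex F
  rows 4-7 [a,b,c=001]: 0011  = hex 3
  rows 8-11 [a,b,c=010]: 1111  = hex F
  rows 12-15 [a,b,c=011]: 0011  = hex 3
  rows 16-19 [a,b,c=100]: 1100  = hex C
  rows 20-23 [a,b,c=101]: 1100  = hex C
  rows 24-27 [a,b,c=110]: 1100  = hex C
  rows 28-31 [a,b,c=111]: 1100  = hex C
Output column (row 0 .. row 31) = 11110011111100111100110011001100
Output column grouped in 4s = 1111 0011 1111 0011 1100 1100 1100 1100 = 0xF3F3CCCC
Convert to decimal digit by digit (value = value*16 + digit):
  F -> 15
  15*16 + 3 = 243
  243*16 + 15 (F) = 3903
  3903*16 + 3 = 62451
  62451*16 + 12 (C) = 999228
  999228*16 + 12 (C) = 15987660
  15987660*16 + 12 (C) = 255802572
  255802572*16 + 12 (C) = 4092841164
Decimal = 4092841164

4092841164


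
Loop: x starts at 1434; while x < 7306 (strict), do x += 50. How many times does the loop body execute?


Step 1: x goes from 1434 toward 7306 by 50; the body runs while x<7306, so iterations = ceil((bound-start)/step)
Step 2: Distance=5872
Step 3: ceil(5872/50)=118

118


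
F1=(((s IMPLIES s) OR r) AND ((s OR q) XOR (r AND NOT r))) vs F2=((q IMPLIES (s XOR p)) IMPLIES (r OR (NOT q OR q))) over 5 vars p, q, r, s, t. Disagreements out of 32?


F1 = (((s IMPLIES s) OR r) AND ((s OR q) XOR (r AND NOT r)))
F2 = ((q IMPLIES (s XOR p)) IMPLIES (r OR (NOT q OR q)))
Evaluate both on each of 32 rows (bits = p,q,r,s,t):
  row 0 [00000]: F1=0 F2=1 (differ) -> 1
  row 1 [00001]: F1=0 F2=1 (differ) -> 1
  row 2 [00010]: F1=1 F2=1 -> 0
  row 3 [00011]: F1=1 F2=1 -> 0
  row 4 [00100]: F1=0 F2=1 (differ) -> 1
  row 5 [00101]: F1=0 F2=1 (differ) -> 1
  row 6 [00110]: F1=1 F2=1 -> 0
  row 7 [00111]: F1=1 F2=1 -> 0
  row 8 [01000]: F1=1 F2=1 -> 0
  row 9 [01001]: F1=1 F2=1 -> 0
  row 10 [01010]: F1=1 F2=1 -> 0
  row 11 [01011]: F1=1 F2=1 -> 0
  row 12 [01100]: F1=1 F2=1 -> 0
  row 13 [01101]: F1=1 F2=1 -> 0
  row 14 [01110]: F1=1 F2=1 -> 0
  row 15 [01111]: F1=1 F2=1 -> 0
  row 16 [10000]: F1=0 F2=1 (differ) -> 1
  row 17 [10001]: F1=0 F2=1 (differ) -> 1
  row 18 [10010]: F1=1 F2=1 -> 0
  row 19 [10011]: F1=1 F2=1 -> 0
  row 20 [10100]: F1=0 F2=1 (differ) -> 1
  row 21 [10101]: F1=0 F2=1 (differ) -> 1
  row 22 [10110]: F1=1 F2=1 -> 0
  row 23 [10111]: F1=1 F2=1 -> 0
  row 24 [11000]: F1=1 F2=1 -> 0
  row 25 [11001]: F1=1 F2=1 -> 0
  row 26 [11010]: F1=1 F2=1 -> 0
  row 27 [11011]: F1=1 F2=1 -> 0
  row 28 [11100]: F1=1 F2=1 -> 0
  row 29 [11101]: F1=1 F2=1 -> 0
  row 30 [11110]: F1=1 F2=1 -> 0
  row 31 [11111]: F1=1 F2=1 -> 0
Full result column, 8 rows per line (p,q fixed per line; r,s,t runs 000..111 left to right):
  rows 0-7 [p,q=00]: 11001100  (ones: 4)
  rows 8-15 [p,q=01]: 00000000  (ones: 0)
  rows 16-23 [p,q=10]: 11001100  (ones: 4)
  rows 24-31 [p,q=11]: 00000000  (ones: 0)
Disagreements = 4+0+4+0 = 8

8


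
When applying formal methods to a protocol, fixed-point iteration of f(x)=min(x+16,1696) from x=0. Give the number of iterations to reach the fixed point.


Step 1: x=0, cap=1696, increment=16
Step 2: x grows by 16 each step until capped at 1696; fixed point is x=1696
Step 3: iterations = ceil(1696/16) = 106

106


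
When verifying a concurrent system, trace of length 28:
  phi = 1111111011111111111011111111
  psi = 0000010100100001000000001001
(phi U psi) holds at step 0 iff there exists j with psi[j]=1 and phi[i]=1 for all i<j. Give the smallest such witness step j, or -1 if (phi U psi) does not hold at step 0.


(phi U psi) at 0: need smallest j with psi[j]=1 and phi[i]=1 for all i in [0,j).
Scan from step 0:
  step 0: phi=1, psi=0 -> continue
  step 1: phi=1, psi=0 -> continue
  step 2: phi=1, psi=0 -> continue
  step 3: phi=1, psi=0 -> continue
  step 5: psi=1 and phi held for [0,5) -> witness found
Witness step = 5

5


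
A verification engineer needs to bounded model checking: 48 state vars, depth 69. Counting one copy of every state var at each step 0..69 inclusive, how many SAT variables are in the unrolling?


BMC unrolls to depth k, creating one copy of each state var for steps 0..k.
Step count = 69 + 1 = 70 (steps 0 through 69)
Vars per step = 48
Total = 48 * 70 = 3360

3360


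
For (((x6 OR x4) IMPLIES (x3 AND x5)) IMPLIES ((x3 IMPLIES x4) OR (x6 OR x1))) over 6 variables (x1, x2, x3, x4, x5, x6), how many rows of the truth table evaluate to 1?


Formula: (((x6 OR x4) IMPLIES (x3 AND x5)) IMPLIES ((x3 IMPLIES x4) OR (x6 OR x1))) over 6 vars (64 rows)
Evaluate each row (x1, x2, x3, x4, x5, x6 as bits, MSB first):
  row 0 [000000]: (((0 OR 0) IMPLIES (0 AND 0)) IMPLIES ((0 IMPLIES 0) OR (0 OR 0))) -> 1
  row 1 [000001]: (((1 OR 0) IMPLIES (0 AND 0)) IMPLIES ((0 IMPLIES 0) OR (1 OR 0))) -> 1
  row 2 [000010]: (((0 OR 0) IMPLIES (0 AND 1)) IMPLIES ((0 IMPLIES 0) OR (0 OR 0))) -> 1
  row 3 [000011]: (((1 OR 0) IMPLIES (0 AND 1)) IMPLIES ((0 IMPLIES 0) OR (1 OR 0))) -> 1
  row 4 [000100]: (((0 OR 1) IMPLIES (0 AND 0)) IMPLIES ((0 IMPLIES 1) OR (0 OR 0))) -> 1
  (every remaining row is evaluated the same way; all 64 results are listed next)
Full result column, 8 rows per line (x1,x2,x3 fixed per line; x4,x5,x6 runs 000..111 left to right):
  rows 0-7 [x1,x2,x3=000]: 11111111  (ones: 8)
  rows 8-15 [x1,x2,x3=001]: 01011111  (ones: 6)
  rows 16-23 [x1,x2,x3=010]: 11111111  (ones: 8)
  rows 24-31 [x1,x2,x3=011]: 01011111  (ones: 6)
  rows 32-39 [x1,x2,x3=100]: 11111111  (ones: 8)
  rows 40-47 [x1,x2,x3=101]: 11111111  (ones: 8)
  rows 48-55 [x1,x2,x3=110]: 11111111  (ones: 8)
  rows 56-63 [x1,x2,x3=111]: 11111111  (ones: 8)
Count of 1-rows = 8+6+8+6+8+8+8+8 = 60

60


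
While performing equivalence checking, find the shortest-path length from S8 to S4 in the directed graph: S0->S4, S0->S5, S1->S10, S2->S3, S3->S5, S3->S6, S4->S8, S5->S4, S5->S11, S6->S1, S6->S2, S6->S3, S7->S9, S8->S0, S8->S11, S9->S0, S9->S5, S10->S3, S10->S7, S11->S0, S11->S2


BFS layer-by-layer from S8:
  dist 0: {S8}
  dist 1: {S0, S11}
  dist 2: {S2, S4, S5}
  -> S4 reached at distance 2
Shortest path length = 2

2


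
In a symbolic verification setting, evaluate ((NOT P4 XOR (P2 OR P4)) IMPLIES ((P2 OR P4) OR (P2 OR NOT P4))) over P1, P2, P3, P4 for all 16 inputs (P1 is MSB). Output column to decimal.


Formula: ((NOT P4 XOR (P2 OR P4)) IMPLIES ((P2 OR P4) OR (P2 OR NOT P4))) over P1, P2, P3, P4 (16 rows)
Evaluate each row (bits = P1,P2,P3,P4, MSB first):
  row 0 [0000]: ((NOT 0 XOR (0 OR 0)) IMPLIES ((0 OR 0) OR (0 OR NOT 0))) -> 1
  row 1 [0001]: ((NOT 1 XOR (0 OR 1)) IMPLIES ((0 OR 1) OR (0 OR NOT 1))) -> 1
  row 2 [0010]: ((NOT 0 XOR (0 OR 0)) IMPLIES ((0 OR 0) OR (0 OR NOT 0))) -> 1
  row 3 [0011]: ((NOT 1 XOR (0 OR 1)) IMPLIES ((0 OR 1) OR (0 OR NOT 1))) -> 1
  row 4 [0100]: ((NOT 0 XOR (1 OR 0)) IMPLIES ((1 OR 0) OR (1 OR NOT 0))) -> 1
  row 5 [0101]: ((NOT 1 XOR (1 OR 1)) IMPLIES ((1 OR 1) OR (1 OR NOT 1))) -> 1
  row 6 [0110]: ((NOT 0 XOR (1 OR 0)) IMPLIES ((1 OR 0) OR (1 OR NOT 0))) -> 1
  row 7 [0111]: ((NOT 1 XOR (1 OR 1)) IMPLIES ((1 OR 1) OR (1 OR NOT 1))) -> 1
  row 8 [1000]: ((NOT 0 XOR (0 OR 0)) IMPLIES ((0 OR 0) OR (0 OR NOT 0))) -> 1
  row 9 [1001]: ((NOT 1 XOR (0 OR 1)) IMPLIES ((0 OR 1) OR (0 OR NOT 1))) -> 1
  row 10 [1010]: ((NOT 0 XOR (0 OR 0)) IMPLIES ((0 OR 0) OR (0 OR NOT 0))) -> 1
  row 11 [1011]: ((NOT 1 XOR (0 OR 1)) IMPLIES ((0 OR 1) OR (0 OR NOT 1))) -> 1
  row 12 [1100]: ((NOT 0 XOR (1 OR 0)) IMPLIES ((1 OR 0) OR (1 OR NOT 0))) -> 1
  row 13 [1101]: ((NOT 1 XOR (1 OR 1)) IMPLIES ((1 OR 1) OR (1 OR NOT 1))) -> 1
  row 14 [1110]: ((NOT 0 XOR (1 OR 0)) IMPLIES ((1 OR 0) OR (1 OR NOT 0))) -> 1
  row 15 [1111]: ((NOT 1 XOR (1 OR 1)) IMPLIES ((1 OR 1) OR (1 OR NOT 1))) -> 1
Full result column, 4 rows per line (P1,P2 fixed per line; P3,P4 runs 00..11 left to right):
  rows 0-3 [P1,P2=00]: 1111  = hex F
  rows 4-7 [P1,P2=01]: 1111  = hex F
  rows 8-11 [P1,P2=10]: 1111  = hex F
  rows 12-15 [P1,P2=11]: 1111  = hex F
Output column (row 0 .. row 15) = 1111111111111111
Output column grouped in 4s = 1111 1111 1111 1111 = 0xFFFF
Convert to decimal digit by digit (value = value*16 + digit):
  F -> 15
  15*16 + 15 (F) = 255
  255*16 + 15 (F) = 4095
  4095*16 + 15 (F) = 65535
Decimal = 65535

65535


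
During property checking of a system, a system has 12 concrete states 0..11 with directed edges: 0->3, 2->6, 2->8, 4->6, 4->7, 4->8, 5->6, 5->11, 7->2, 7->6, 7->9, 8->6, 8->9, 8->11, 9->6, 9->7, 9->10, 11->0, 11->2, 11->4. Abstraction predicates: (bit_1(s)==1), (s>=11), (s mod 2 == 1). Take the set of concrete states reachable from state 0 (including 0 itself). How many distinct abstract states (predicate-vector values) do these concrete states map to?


BFS from 0:
Concrete reachable: {0, 3}
Abstract via predicates (bit_1(s)==1), (s>=11), (s mod 2 == 1):
  (0,0,0) <- {0}
  (1,0,1) <- {3}
Distinct abstract states = 2

2


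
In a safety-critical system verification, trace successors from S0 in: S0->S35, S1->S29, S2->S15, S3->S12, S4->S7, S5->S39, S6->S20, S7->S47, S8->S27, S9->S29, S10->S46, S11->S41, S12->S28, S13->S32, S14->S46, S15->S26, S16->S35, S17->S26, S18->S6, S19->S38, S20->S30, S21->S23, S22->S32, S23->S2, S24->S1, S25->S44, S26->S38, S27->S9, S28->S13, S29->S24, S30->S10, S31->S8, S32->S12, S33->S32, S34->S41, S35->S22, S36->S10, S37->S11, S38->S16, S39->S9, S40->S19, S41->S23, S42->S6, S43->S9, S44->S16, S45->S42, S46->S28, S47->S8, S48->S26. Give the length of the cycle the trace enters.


Trace from S0 until a state repeats:
  S0 -> S35 -> S22 -> S32 -> S12 -> S28 -> S13 -> S32
S32 first seen at step 3, revisited at step 7.
Cycle length = 7 - 3 = 4

4


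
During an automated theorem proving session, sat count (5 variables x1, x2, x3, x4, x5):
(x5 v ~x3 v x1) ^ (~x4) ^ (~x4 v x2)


CNF with 3 clauses over 5 vars (32 assignments).
An assignment satisfies CNF iff every clause has >=1 true literal.
Check each row (bits = x1,x2,x3,x4,x5; clause T/F shown):
  row 0 [00000]: clauses=TTT -> 1
  row 1 [00001]: clauses=TTT -> 1
  row 2 [00010]: clauses=TFF -> 0
  row 3 [00011]: clauses=TFF -> 0
  row 4 [00100]: clauses=FTT -> 0
  row 5 [00101]: clauses=TTT -> 1
  row 6 [00110]: clauses=FFF -> 0
  row 7 [00111]: clauses=TFF -> 0
  row 8 [01000]: clauses=TTT -> 1
  row 9 [01001]: clauses=TTT -> 1
  row 10 [01010]: clauses=TFT -> 0
  row 11 [01011]: clauses=TFT -> 0
  row 12 [01100]: clauses=FTT -> 0
  row 13 [01101]: clauses=TTT -> 1
  row 14 [01110]: clauses=FFT -> 0
  row 15 [01111]: clauses=TFT -> 0
  row 16 [10000]: clauses=TTT -> 1
  row 17 [10001]: clauses=TTT -> 1
  row 18 [10010]: clauses=TFF -> 0
  row 19 [10011]: clauses=TFF -> 0
  row 20 [10100]: clauses=TTT -> 1
  row 21 [10101]: clauses=TTT -> 1
  row 22 [10110]: clauses=TFF -> 0
  row 23 [10111]: clauses=TFF -> 0
  row 24 [11000]: clauses=TTT -> 1
  row 25 [11001]: clauses=TTT -> 1
  row 26 [11010]: clauses=TFT -> 0
  row 27 [11011]: clauses=TFT -> 0
  row 28 [11100]: clauses=TTT -> 1
  row 29 [11101]: clauses=TTT -> 1
  row 30 [11110]: clauses=TFT -> 0
  row 31 [11111]: clauses=TFT -> 0
Full result column, 8 rows per line (x1,x2 fixed per line; x3,x4,x5 runs 000..111 left to right):
  rows 0-7 [x1,x2=00]: 11000100  (ones: 3)
  rows 8-15 [x1,x2=01]: 11000100  (ones: 3)
  rows 16-23 [x1,x2=10]: 11001100  (ones: 4)
  rows 24-31 [x1,x2=11]: 11001100  (ones: 4)
Satisfying assignments = 3+3+4+4 = 14

14


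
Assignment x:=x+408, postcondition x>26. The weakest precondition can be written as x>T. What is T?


Formula: wp(x:=E, P) = P[E/x] (substitute E for x in postcondition)
Step 1: Postcondition: x>26
Step 2: Substitute x+408 for x: x+408>26
Step 3: Solve for x: x > 26-408 = -382

-382


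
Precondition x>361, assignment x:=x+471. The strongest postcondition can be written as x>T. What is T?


Formula: sp(P, x:=E) = exists old_x. (x = E[old_x/x]) AND P[old_x/x] (old_x is the value of x before the assignment; eliminate old_x by solving x = E[old_x/x] for old_x)
Step 1: Precondition P: x>361, i.e. old_x > 361
Step 2: Assignment gives x = old_x + 471, so old_x = x - 471
Step 3: Substitute into P: x - 471 > 361
Step 4: Simplify: x > 361+471 = 832

832


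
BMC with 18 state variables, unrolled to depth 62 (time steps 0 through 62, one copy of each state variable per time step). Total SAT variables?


BMC unrolls to depth k, creating one copy of each state var for steps 0..k.
Step count = 62 + 1 = 63 (steps 0 through 62)
Vars per step = 18
Total = 18 * 63 = 1134

1134


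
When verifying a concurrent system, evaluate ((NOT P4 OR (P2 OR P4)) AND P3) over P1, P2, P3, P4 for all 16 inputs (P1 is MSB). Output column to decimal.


Formula: ((NOT P4 OR (P2 OR P4)) AND P3) over P1, P2, P3, P4 (16 rows)
Evaluate each row (bits = P1,P2,P3,P4, MSB first):
  row 0 [0000]: ((NOT 0 OR (0 OR 0)) AND 0) -> 0
  row 1 [0001]: ((NOT 1 OR (0 OR 1)) AND 0) -> 0
  row 2 [0010]: ((NOT 0 OR (0 OR 0)) AND 1) -> 1
  row 3 [0011]: ((NOT 1 OR (0 OR 1)) AND 1) -> 1
  row 4 [0100]: ((NOT 0 OR (1 OR 0)) AND 0) -> 0
  row 5 [0101]: ((NOT 1 OR (1 OR 1)) AND 0) -> 0
  row 6 [0110]: ((NOT 0 OR (1 OR 0)) AND 1) -> 1
  row 7 [0111]: ((NOT 1 OR (1 OR 1)) AND 1) -> 1
  row 8 [1000]: ((NOT 0 OR (0 OR 0)) AND 0) -> 0
  row 9 [1001]: ((NOT 1 OR (0 OR 1)) AND 0) -> 0
  row 10 [1010]: ((NOT 0 OR (0 OR 0)) AND 1) -> 1
  row 11 [1011]: ((NOT 1 OR (0 OR 1)) AND 1) -> 1
  row 12 [1100]: ((NOT 0 OR (1 OR 0)) AND 0) -> 0
  row 13 [1101]: ((NOT 1 OR (1 OR 1)) AND 0) -> 0
  row 14 [1110]: ((NOT 0 OR (1 OR 0)) AND 1) -> 1
  row 15 [1111]: ((NOT 1 OR (1 OR 1)) AND 1) -> 1
Full result column, 4 rows per line (P1,P2 fixed per line; P3,P4 runs 00..11 left to right):
  rows 0-3 [P1,P2=00]: 0011  = hex 3
  rows 4-7 [P1,P2=01]: 0011  = hex 3
  rows 8-11 [P1,P2=10]: 0011  = hex 3
  rows 12-15 [P1,P2=11]: 0011  = hex 3
Output column (row 0 .. row 15) = 0011001100110011
Output column grouped in 4s = 0011 0011 0011 0011 = 0x3333
Convert to decimal digit by digit (value = value*16 + digit):
  3 -> 3
  3*16 + 3 = 51
  51*16 + 3 = 819
  819*16 + 3 = 13107
Decimal = 13107

13107


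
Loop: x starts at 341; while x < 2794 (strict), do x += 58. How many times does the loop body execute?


Step 1: x goes from 341 toward 2794 by 58; the body runs while x<2794, so iterations = ceil((bound-start)/step)
Step 2: Distance=2453
Step 3: ceil(2453/58)=43

43


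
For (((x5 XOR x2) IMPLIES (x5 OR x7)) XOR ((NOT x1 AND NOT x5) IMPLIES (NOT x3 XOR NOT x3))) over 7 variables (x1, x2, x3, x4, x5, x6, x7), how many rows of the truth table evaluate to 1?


Formula: (((x5 XOR x2) IMPLIES (x5 OR x7)) XOR ((NOT x1 AND NOT x5) IMPLIES (NOT x3 XOR NOT x3))) over 7 vars (128 rows)
Evaluate each row (x1, x2, x3, x4, x5, x6, x7 as bits, MSB first):
  row 0 [0000000]: (((0 XOR 0) IMPLIES (0 OR 0)) XOR ((NOT 0 AND NOT 0) IMPLIES (NOT 0 XOR NOT 0))) -> 1
  row 1 [0000001]: (((0 XOR 0) IMPLIES (0 OR 1)) XOR ((NOT 0 AND NOT 0) IMPLIES (NOT 0 XOR NOT 0))) -> 1
  row 2 [0000010]: (((0 XOR 0) IMPLIES (0 OR 0)) XOR ((NOT 0 AND NOT 0) IMPLIES (NOT 0 XOR NOT 0))) -> 1
  row 3 [0000011]: (((0 XOR 0) IMPLIES (0 OR 1)) XOR ((NOT 0 AND NOT 0) IMPLIES (NOT 0 XOR NOT 0))) -> 1
  row 4 [0000100]: (((1 XOR 0) IMPLIES (1 OR 0)) XOR ((NOT 0 AND NOT 1) IMPLIES (NOT 0 XOR NOT 0))) -> 0
  (every remaining row is evaluated the same way; all 128 results are listed next)
Full result column, 8 rows per line (x1,x2,x3,x4 fixed per line; x5,x6,x7 runs 000..111 left to right):
  rows 0-7 [x1,x2,x3,x4=0000]: 11110000  (ones: 4)
  rows 8-15 [x1,x2,x3,x4=0001]: 11110000  (ones: 4)
  rows 16-23 [x1,x2,x3,x4=0010]: 11110000  (ones: 4)
  rows 24-31 [x1,x2,x3,x4=0011]: 11110000  (ones: 4)
  rows 32-39 [x1,x2,x3,x4=0100]: 01010000  (ones: 2)
  rows 40-47 [x1,x2,x3,x4=0101]: 01010000  (ones: 2)
  rows 48-55 [x1,x2,x3,x4=0110]: 01010000  (ones: 2)
  rows 56-63 [x1,x2,x3,x4=0111]: 01010000  (ones: 2)
  rows 64-71 [x1,x2,x3,x4=1000]: 00000000  (ones: 0)
  rows 72-79 [x1,x2,x3,x4=1001]: 00000000  (ones: 0)
  rows 80-87 [x1,x2,x3,x4=1010]: 00000000  (ones: 0)
  rows 88-95 [x1,x2,x3,x4=1011]: 00000000  (ones: 0)
  rows 96-103 [x1,x2,x3,x4=1100]: 10100000  (ones: 2)
  rows 104-111 [x1,x2,x3,x4=1101]: 10100000  (ones: 2)
  rows 112-119 [x1,x2,x3,x4=1110]: 10100000  (ones: 2)
  rows 120-127 [x1,x2,x3,x4=1111]: 10100000  (ones: 2)
Count of 1-rows = 4+4+4+4+2+2+2+2+0+0+0+0+2+2+2+2 = 32

32


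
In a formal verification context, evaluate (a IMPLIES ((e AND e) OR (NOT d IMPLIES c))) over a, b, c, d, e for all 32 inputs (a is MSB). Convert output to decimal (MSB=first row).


Formula: (a IMPLIES ((e AND e) OR (NOT d IMPLIES c))) over a, b, c, d, e (32 rows)
Evaluate each row (bits = a,b,c,d,e, MSB first):
  row 0 [00000]: (0 IMPLIES ((0 AND 0) OR (NOT 0 IMPLIES 0))) -> 1
  row 1 [00001]: (0 IMPLIES ((1 AND 1) OR (NOT 0 IMPLIES 0))) -> 1
  row 2 [00010]: (0 IMPLIES ((0 AND 0) OR (NOT 1 IMPLIES 0))) -> 1
  row 3 [00011]: (0 IMPLIES ((1 AND 1) OR (NOT 1 IMPLIES 0))) -> 1
  row 4 [00100]: (0 IMPLIES ((0 AND 0) OR (NOT 0 IMPLIES 1))) -> 1
  row 5 [00101]: (0 IMPLIES ((1 AND 1) OR (NOT 0 IMPLIES 1))) -> 1
  row 6 [00110]: (0 IMPLIES ((0 AND 0) OR (NOT 1 IMPLIES 1))) -> 1
  row 7 [00111]: (0 IMPLIES ((1 AND 1) OR (NOT 1 IMPLIES 1))) -> 1
  row 8 [01000]: (0 IMPLIES ((0 AND 0) OR (NOT 0 IMPLIES 0))) -> 1
  row 9 [01001]: (0 IMPLIES ((1 AND 1) OR (NOT 0 IMPLIES 0))) -> 1
  row 10 [01010]: (0 IMPLIES ((0 AND 0) OR (NOT 1 IMPLIES 0))) -> 1
  row 11 [01011]: (0 IMPLIES ((1 AND 1) OR (NOT 1 IMPLIES 0))) -> 1
  row 12 [01100]: (0 IMPLIES ((0 AND 0) OR (NOT 0 IMPLIES 1))) -> 1
  row 13 [01101]: (0 IMPLIES ((1 AND 1) OR (NOT 0 IMPLIES 1))) -> 1
  row 14 [01110]: (0 IMPLIES ((0 AND 0) OR (NOT 1 IMPLIES 1))) -> 1
  row 15 [01111]: (0 IMPLIES ((1 AND 1) OR (NOT 1 IMPLIES 1))) -> 1
  row 16 [10000]: (1 IMPLIES ((0 AND 0) OR (NOT 0 IMPLIES 0))) -> 0
  row 17 [10001]: (1 IMPLIES ((1 AND 1) OR (NOT 0 IMPLIES 0))) -> 1
  row 18 [10010]: (1 IMPLIES ((0 AND 0) OR (NOT 1 IMPLIES 0))) -> 1
  row 19 [10011]: (1 IMPLIES ((1 AND 1) OR (NOT 1 IMPLIES 0))) -> 1
  row 20 [10100]: (1 IMPLIES ((0 AND 0) OR (NOT 0 IMPLIES 1))) -> 1
  row 21 [10101]: (1 IMPLIES ((1 AND 1) OR (NOT 0 IMPLIES 1))) -> 1
  row 22 [10110]: (1 IMPLIES ((0 AND 0) OR (NOT 1 IMPLIES 1))) -> 1
  row 23 [10111]: (1 IMPLIES ((1 AND 1) OR (NOT 1 IMPLIES 1))) -> 1
  row 24 [11000]: (1 IMPLIES ((0 AND 0) OR (NOT 0 IMPLIES 0))) -> 0
  row 25 [11001]: (1 IMPLIES ((1 AND 1) OR (NOT 0 IMPLIES 0))) -> 1
  row 26 [11010]: (1 IMPLIES ((0 AND 0) OR (NOT 1 IMPLIES 0))) -> 1
  row 27 [11011]: (1 IMPLIES ((1 AND 1) OR (NOT 1 IMPLIES 0))) -> 1
  row 28 [11100]: (1 IMPLIES ((0 AND 0) OR (NOT 0 IMPLIES 1))) -> 1
  row 29 [11101]: (1 IMPLIES ((1 AND 1) OR (NOT 0 IMPLIES 1))) -> 1
  row 30 [11110]: (1 IMPLIES ((0 AND 0) OR (NOT 1 IMPLIES 1))) -> 1
  row 31 [11111]: (1 IMPLIES ((1 AND 1) OR (NOT 1 IMPLIES 1))) -> 1
Full result column, 4 rows per line (a,b,c fixed per line; d,e runs 00..11 left to right):
  rows 0-3 [a,b,c=000]: 1111  = hex F
  rows 4-7 [a,b,c=001]: 1111  = hex F
  rows 8-11 [a,b,c=010]: 1111  = hex F
  rows 12-15 [a,b,c=011]: 1111  = hex F
  rows 16-19 [a,b,c=100]: 0111  = hex 7
  rows 20-23 [a,b,c=101]: 1111  = hex F
  rows 24-27 [a,b,c=110]: 0111  = hex 7
  rows 28-31 [a,b,c=111]: 1111  = hex F
Output column (row 0 .. row 31) = 11111111111111110111111101111111
Output column grouped in 4s = 1111 1111 1111 1111 0111 1111 0111 1111 = 0xFFFF7F7F
Convert to decimal digit by digit (value = value*16 + digit):
  F -> 15
  15*16 + 15 (F) = 255
  255*16 + 15 (F) = 4095
  4095*16 + 15 (F) = 65535
  65535*16 + 7 = 1048567
  1048567*16 + 15 (F) = 16777087
  16777087*16 + 7 = 268433399
  268433399*16 + 15 (F) = 4294934399
Decimal = 4294934399

4294934399


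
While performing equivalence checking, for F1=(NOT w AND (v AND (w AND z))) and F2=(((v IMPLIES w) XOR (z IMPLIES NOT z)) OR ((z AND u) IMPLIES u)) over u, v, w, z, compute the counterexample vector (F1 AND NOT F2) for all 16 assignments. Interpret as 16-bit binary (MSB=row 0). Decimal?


F1 = (NOT w AND (v AND (w AND z)))
F2 = (((v IMPLIES w) XOR (z IMPLIES NOT z)) OR ((z AND u) IMPLIES u))
Counterexample to F1=>F2 is where F1=1 and F2=0.
Evaluate each row (bits = u,v,w,z, MSB first):
  row 0 [0000]: F1=0 F2=1 -> F1&~F2 -> 0
  row 1 [0001]: F1=0 F2=1 -> F1&~F2 -> 0
  row 2 [0010]: F1=0 F2=1 -> F1&~F2 -> 0
  row 3 [0011]: F1=0 F2=1 -> F1&~F2 -> 0
  row 4 [0100]: F1=0 F2=1 -> F1&~F2 -> 0
  row 5 [0101]: F1=0 F2=1 -> F1&~F2 -> 0
  row 6 [0110]: F1=0 F2=1 -> F1&~F2 -> 0
  row 7 [0111]: F1=0 F2=1 -> F1&~F2 -> 0
  row 8 [1000]: F1=0 F2=1 -> F1&~F2 -> 0
  row 9 [1001]: F1=0 F2=1 -> F1&~F2 -> 0
  row 10 [1010]: F1=0 F2=1 -> F1&~F2 -> 0
  row 11 [1011]: F1=0 F2=1 -> F1&~F2 -> 0
  row 12 [1100]: F1=0 F2=1 -> F1&~F2 -> 0
  row 13 [1101]: F1=0 F2=1 -> F1&~F2 -> 0
  row 14 [1110]: F1=0 F2=1 -> F1&~F2 -> 0
  row 15 [1111]: F1=0 F2=1 -> F1&~F2 -> 0
Full result column, 4 rows per line (u,v fixed per line; w,z runs 00..11 left to right):
  rows 0-3 [u,v=00]: 0000  = hex 0
  rows 4-7 [u,v=01]: 0000  = hex 0
  rows 8-11 [u,v=10]: 0000  = hex 0
  rows 12-15 [u,v=11]: 0000  = hex 0
Counterexample vector (row 0 .. row 15) = 0000000000000000
Output column grouped in 4s = 0000 0000 0000 0000 = 0x0000
Convert to decimal digit by digit (value = value*16 + digit):
  0 -> 0
  0*16 + 0 = 0
  0*16 + 0 = 0
  0*16 + 0 = 0
Decimal = 0

0


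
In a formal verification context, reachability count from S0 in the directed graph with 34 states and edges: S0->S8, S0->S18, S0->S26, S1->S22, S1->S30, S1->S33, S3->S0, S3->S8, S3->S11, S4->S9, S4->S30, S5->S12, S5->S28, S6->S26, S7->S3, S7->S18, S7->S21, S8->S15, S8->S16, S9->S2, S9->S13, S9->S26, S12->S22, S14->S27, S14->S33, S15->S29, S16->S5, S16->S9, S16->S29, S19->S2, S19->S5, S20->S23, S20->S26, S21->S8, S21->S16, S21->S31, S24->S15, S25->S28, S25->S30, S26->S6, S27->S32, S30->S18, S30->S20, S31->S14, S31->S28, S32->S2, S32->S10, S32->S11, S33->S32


BFS from S0:
  layer 0: {S0}
  layer 1: {S8, S18, S26}
  layer 2: {S6, S15, S16}
  layer 3: {S5, S9, S29}
  layer 4: {S2, S12, S13, S28}
  layer 5: {S22}
Reachable set: {S0, S2, S5, S6, S8, S9, S12, S13, S15, S16, S18, S22, S26, S28, S29}
Count = 15

15


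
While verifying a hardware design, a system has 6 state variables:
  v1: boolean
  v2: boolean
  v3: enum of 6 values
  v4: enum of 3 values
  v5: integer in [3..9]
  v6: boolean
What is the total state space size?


State space = product of domain sizes of all variables.
Domain sizes:
  v1 (boolean): 2
  v2 (boolean): 2
  v3 (enum of 6 values): 6
  v4 (enum of 3 values): 3
  v5 (integer in [3..9]): 7
  v6 (boolean): 2
Product = 2 * 2 * 6 * 3 * 7 * 2 = 1008

1008


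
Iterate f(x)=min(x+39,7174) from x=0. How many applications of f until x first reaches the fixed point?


Step 1: x=0, cap=7174, increment=39
Step 2: x grows by 39 each step until capped at 7174; fixed point is x=7174
Step 3: iterations = ceil(7174/39) = 184

184


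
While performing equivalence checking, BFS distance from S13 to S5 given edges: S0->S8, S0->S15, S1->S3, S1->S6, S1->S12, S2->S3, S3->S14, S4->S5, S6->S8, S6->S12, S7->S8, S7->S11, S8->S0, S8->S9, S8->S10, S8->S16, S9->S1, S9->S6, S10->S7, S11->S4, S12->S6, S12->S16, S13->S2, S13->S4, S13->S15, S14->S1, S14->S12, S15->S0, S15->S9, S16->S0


BFS layer-by-layer from S13:
  dist 0: {S13}
  dist 1: {S2, S4, S15}
  dist 2: {S0, S3, S5, S9}
  -> S5 reached at distance 2
Shortest path length = 2

2
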